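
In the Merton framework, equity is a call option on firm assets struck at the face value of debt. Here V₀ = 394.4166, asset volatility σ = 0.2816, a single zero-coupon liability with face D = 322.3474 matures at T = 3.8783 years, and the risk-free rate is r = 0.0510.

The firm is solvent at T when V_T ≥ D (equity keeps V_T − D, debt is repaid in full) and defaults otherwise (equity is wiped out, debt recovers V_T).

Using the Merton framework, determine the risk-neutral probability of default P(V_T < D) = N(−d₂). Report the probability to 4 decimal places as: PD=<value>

PD=0.3288

With assets at 394.4166 and a single debt payment of 322.3474 at 3.8783 years:
d₁ = [ln(V₀/D) + (r + σ²/2)T] / (σ√T)
   = [ln(394.4166/322.3474) + (0.0510 + 0.5·0.2816²)·3.8783] / (0.2816·√3.8783)
   = [0.201778 + 0.351565] / 0.554566 = 0.997794
d₂ = d₁ − σ√T = 0.997794 − 0.554566 = 0.443228
risk-neutral PD = N(−d₂) = N(-0.443228) = 0.328800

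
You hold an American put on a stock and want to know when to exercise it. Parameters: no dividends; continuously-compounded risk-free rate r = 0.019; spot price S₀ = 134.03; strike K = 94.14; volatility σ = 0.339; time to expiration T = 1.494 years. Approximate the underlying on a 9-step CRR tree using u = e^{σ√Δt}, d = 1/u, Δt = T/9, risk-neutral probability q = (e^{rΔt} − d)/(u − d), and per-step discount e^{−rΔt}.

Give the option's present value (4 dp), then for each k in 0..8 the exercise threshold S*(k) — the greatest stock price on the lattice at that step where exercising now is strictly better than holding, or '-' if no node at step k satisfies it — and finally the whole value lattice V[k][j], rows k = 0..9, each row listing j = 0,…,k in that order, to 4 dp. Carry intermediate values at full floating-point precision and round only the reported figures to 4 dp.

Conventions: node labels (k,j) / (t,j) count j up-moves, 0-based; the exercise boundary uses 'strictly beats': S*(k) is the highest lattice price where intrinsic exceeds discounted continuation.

params: Δt=0.16600 u=1.14811 d=0.87099 q=0.47692 e^(-rΔt)=0.99685
t_9 payoffs: 55.4728 43.1704 26.9538 5.5777 0.0000 0.0000 0.0000 0.0000 0.0000 0.0000
t_8: node(8,0) S=44.3943 payoff=49.7457 vs cont=49.4493 → 49.7457 [stop]  node(8,1) S=58.5189 payoff=35.6211 vs cont=35.3247 → 35.6211 [stop]  node(8,2) S=77.1373 payoff=17.0027 vs cont=16.7062 → 17.0027 [stop]  node(8,3) S=101.6795 payoff=0.0000 vs cont=2.9084 → 2.9084 [wait]  node(8,4) S=134.0300 payoff=0.0000 vs cont=0.0000 → 0.0000 [wait]  node(8,5) S=176.6732 payoff=0.0000 vs cont=0.0000 → 0.0000 [wait]  node(8,6) S=232.8839 payoff=0.0000 vs cont=0.0000 → 0.0000 [wait]  node(8,7) S=306.9787 payoff=0.0000 vs cont=0.0000 → 0.0000 [wait]  node(8,8) S=404.6476 payoff=0.0000 vs cont=0.0000 → 0.0000 [wait]  ⇒ S*(8)=77.1373
t_7: node(7,0) S=50.9696 payoff=43.1704 vs cont=42.8739 → 43.1704 [stop]  node(7,1) S=67.1862 payoff=26.9538 vs cont=26.6573 → 26.9538 [stop]  node(7,2) S=88.5623 payoff=5.5777 vs cont=10.2484 → 10.2484 [wait]  node(7,3) S=116.7395 payoff=0.0000 vs cont=1.5165 → 1.5165 [wait]  node(7,4) S=153.8815 payoff=0.0000 vs cont=0.0000 → 0.0000 [wait]  node(7,5) S=202.8407 payoff=0.0000 vs cont=0.0000 → 0.0000 [wait]  node(7,6) S=267.3769 payoff=0.0000 vs cont=0.0000 → 0.0000 [wait]  node(7,7) S=352.4460 payoff=0.0000 vs cont=0.0000 → 0.0000 [wait]  ⇒ S*(7)=67.1862
t_6: node(6,0) S=58.5189 payoff=35.6211 vs cont=35.3247 → 35.6211 [stop]  node(6,1) S=77.1373 payoff=17.0027 vs cont=18.9268 → 18.9268 [wait]  node(6,2) S=101.6795 payoff=0.0000 vs cont=6.0648 → 6.0648 [wait]  node(6,3) S=134.0300 payoff=0.0000 vs cont=0.7907 → 0.7907 [wait]  node(6,4) S=176.6732 payoff=0.0000 vs cont=0.0000 → 0.0000 [wait]  node(6,5) S=232.8839 payoff=0.0000 vs cont=0.0000 → 0.0000 [wait]  node(6,6) S=306.9787 payoff=0.0000 vs cont=0.0000 → 0.0000 [wait]  ⇒ S*(6)=58.5189
t_5: node(5,0) S=67.1862 payoff=26.9538 vs cont=27.5721 → 27.5721 [wait]  node(5,1) S=88.5623 payoff=5.5777 vs cont=12.7523 → 12.7523 [wait]  node(5,2) S=116.7395 payoff=0.0000 vs cont=3.5383 → 3.5383 [wait]  node(5,3) S=153.8815 payoff=0.0000 vs cont=0.4123 → 0.4123 [wait]  node(5,4) S=202.8407 payoff=0.0000 vs cont=0.0000 → 0.0000 [wait]  node(5,5) S=267.3769 payoff=0.0000 vs cont=0.0000 → 0.0000 [wait]  ⇒ S*(5)=-
t_4: node(4,0) S=77.1373 payoff=17.0027 vs cont=20.4396 → 20.4396 [wait]  node(4,1) S=101.6795 payoff=0.0000 vs cont=8.3316 → 8.3316 [wait]  node(4,2) S=134.0300 payoff=0.0000 vs cont=2.0410 → 2.0410 [wait]  node(4,3) S=176.6732 payoff=0.0000 vs cont=0.2150 → 0.2150 [wait]  node(4,4) S=232.8839 payoff=0.0000 vs cont=0.0000 → 0.0000 [wait]  ⇒ S*(4)=-
t_3: node(3,0) S=88.5623 payoff=5.5777 vs cont=14.6188 → 14.6188 [wait]  node(3,1) S=116.7395 payoff=0.0000 vs cont=5.3147 → 5.3147 [wait]  node(3,2) S=153.8815 payoff=0.0000 vs cont=1.1664 → 1.1664 [wait]  node(3,3) S=202.8407 payoff=0.0000 vs cont=0.1121 → 0.1121 [wait]  ⇒ S*(3)=-
t_2: node(2,0) S=101.6795 payoff=0.0000 vs cont=10.1494 → 10.1494 [wait]  node(2,1) S=134.0300 payoff=0.0000 vs cont=3.3258 → 3.3258 [wait]  node(2,2) S=176.6732 payoff=0.0000 vs cont=0.6615 → 0.6615 [wait]  ⇒ S*(2)=-
t_1: node(1,0) S=116.7395 payoff=0.0000 vs cont=6.8733 → 6.8733 [wait]  node(1,1) S=153.8815 payoff=0.0000 vs cont=2.0486 → 2.0486 [wait]  ⇒ S*(1)=-
t_0: node(0,0) S=134.0300 payoff=0.0000 vs cont=4.5579 → 4.5579 [wait]  ⇒ S*(0)=-

price = 4.5579
boundary = - - - - - - 58.5189 67.1862 77.1373
tree:
4.5579
6.8733 2.0486
10.1494 3.3258 0.6615
14.6188 5.3147 1.1664 0.1121
20.4396 8.3316 2.0410 0.2150 0.0000
27.5721 12.7523 3.5383 0.4123 0.0000 0.0000
35.6211 18.9268 6.0648 0.7907 0.0000 0.0000 0.0000
43.1704 26.9538 10.2484 1.5165 0.0000 0.0000 0.0000 0.0000
49.7457 35.6211 17.0027 2.9084 0.0000 0.0000 0.0000 0.0000 0.0000
55.4728 43.1704 26.9538 5.5777 0.0000 0.0000 0.0000 0.0000 0.0000 0.0000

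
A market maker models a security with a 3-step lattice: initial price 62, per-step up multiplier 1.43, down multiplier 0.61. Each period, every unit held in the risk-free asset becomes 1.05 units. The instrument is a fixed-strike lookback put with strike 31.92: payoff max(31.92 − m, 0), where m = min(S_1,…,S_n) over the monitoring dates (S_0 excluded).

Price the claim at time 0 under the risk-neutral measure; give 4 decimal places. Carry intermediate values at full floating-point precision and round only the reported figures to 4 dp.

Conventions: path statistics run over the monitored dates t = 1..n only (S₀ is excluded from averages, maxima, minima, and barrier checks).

Set p* = 0.5366 (from d < R < u); the path-dependent value is the discounted p*-expectation over all price paths.
Enumerate all 2^3 = 8 price paths (U = up ×1.43, D = down ×0.61); each path with k up-moves has probability p*^k·(1−p*)^(3−k).
DDD: m=14.0728, payoff=17.8472, prob=0.099520
UDD: m=32.9904, payoff=0.0000, prob=0.115233
DUD: m=32.9904, payoff=0.0000, prob=0.115233
UUD: m=77.3381, payoff=0.0000, prob=0.133428
DDU: m=23.0702, payoff=8.8498, prob=0.115233
UDU: m=54.0826, payoff=0.0000, prob=0.133428
DUU: m=37.8200, payoff=0.0000, prob=0.133428
UUU: m=88.6600, payoff=0.0000, prob=0.154496
Price = Σ prob·payoff / R^3 = 2.795939 / 1.157625 = 2.4152

price = 2.4152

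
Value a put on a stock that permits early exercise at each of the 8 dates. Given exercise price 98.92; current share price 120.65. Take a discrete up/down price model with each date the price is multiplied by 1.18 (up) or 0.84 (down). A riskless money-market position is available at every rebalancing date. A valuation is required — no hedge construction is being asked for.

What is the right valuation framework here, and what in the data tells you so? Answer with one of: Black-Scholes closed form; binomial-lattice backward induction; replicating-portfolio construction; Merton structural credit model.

Key observation: the exercise right at every one of the 8 steps is what matters: each node needs max(98.92 − S, continuation), which only the stepwise tree valuation starting from spot 120.65 delivers.

framework: binomial-lattice backward induction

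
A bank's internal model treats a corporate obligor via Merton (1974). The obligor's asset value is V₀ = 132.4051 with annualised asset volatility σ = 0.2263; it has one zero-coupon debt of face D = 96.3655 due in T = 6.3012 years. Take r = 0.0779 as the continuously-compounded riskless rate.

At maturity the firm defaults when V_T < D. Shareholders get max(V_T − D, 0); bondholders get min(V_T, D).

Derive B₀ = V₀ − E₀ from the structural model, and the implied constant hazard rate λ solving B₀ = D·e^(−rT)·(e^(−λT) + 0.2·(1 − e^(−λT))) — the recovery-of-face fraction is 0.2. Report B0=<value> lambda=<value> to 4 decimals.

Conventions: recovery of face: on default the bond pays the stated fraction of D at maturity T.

B0=57.2865 lambda=0.0058

Equity is a call on the firm's assets struck at D = 96.3655:
d₁ = [ln(V₀/D) + (r + σ²/2)T] / (σ√T)
   = [ln(132.4051/96.3655) + (0.0779 + 0.5·0.2263²)·6.3012] / (0.2263·√6.3012)
   = [0.317718 + 0.652211] / 0.568063 = 1.707433
d₂ = d₁ − σ√T = 1.707433 − 0.568063 = 1.139371
N(d₁) = 0.956129,  N(d₂) = 0.872726,  e^(−rT) = 0.612098
E₀ = V₀·N(d₁) − D·e^(−rT)·N(d₂)
   = 132.4051·0.956129 − 96.3655·0.612098·0.872726 = 75.118577
B₀ = V₀ − E₀ = 132.4051 − 75.118577 = 57.286523
e^(−λT) = (B₀·e^(rT)/D − 0.2)/(1 − 0.2) = (57.2865·1.633726/96.3655 − 0.2)/0.8 = 0.96400374
λ = −ln(0.96400374)/6.3012 = 0.005818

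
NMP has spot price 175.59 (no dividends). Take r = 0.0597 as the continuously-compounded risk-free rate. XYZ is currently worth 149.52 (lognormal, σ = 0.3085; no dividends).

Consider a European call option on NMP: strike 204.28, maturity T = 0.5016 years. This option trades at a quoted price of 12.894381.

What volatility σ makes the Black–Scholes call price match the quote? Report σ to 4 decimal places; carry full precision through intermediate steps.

At σ = 0.4268 the Black–Scholes value reproduces the quote:
σ√T = 0.4268·√0.5016 = 0.302276
d₁ = (ln(S/K) + (r+σ²/2)T) / (σ√T) = (ln(175.59/204.28) + (0.0597+0.4268²/2)·0.5016) / 0.302276 = (-0.151340 + 0.075631) / 0.302276 = -0.250464
d₂ = d₁ − σ√T = -0.250464 − 0.302276 = -0.552739
e^{−rT} = 0.970498
N(d₁) = 0.401114,  N(d₂) = 0.290221
V = S·N(d₁) − K·e^{−rT}·N(d₂) = 70.431679 − 57.537298 = 12.894381 (the quoted price), and the Black–Scholes price is strictly increasing in σ, so σ is unique

sigma = 0.4268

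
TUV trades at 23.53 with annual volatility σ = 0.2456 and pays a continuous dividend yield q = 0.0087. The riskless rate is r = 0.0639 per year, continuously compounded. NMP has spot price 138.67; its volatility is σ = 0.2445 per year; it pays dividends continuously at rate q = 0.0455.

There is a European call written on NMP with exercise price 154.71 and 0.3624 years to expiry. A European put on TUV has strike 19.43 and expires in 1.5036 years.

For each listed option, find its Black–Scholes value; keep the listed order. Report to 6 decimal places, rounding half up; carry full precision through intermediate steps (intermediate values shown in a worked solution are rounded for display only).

price(NMP call K=154.71) = 3.023717
price(TUV put K=19.43) = 0.595570

[NMP call K=154.71]
σ√T = 0.2445·√0.3624 = 0.147188
d₁ = (ln(S/K) + (r−q+σ²/2)T) / (σ√T) = (ln(138.67/154.71) + (0.0639−0.0455+0.2445²/2)·0.3624) / 0.147188 = (-0.109455 + 0.017500) / 0.147188 = -0.624745
d₂ = d₁ − σ√T = -0.624745 − 0.147188 = -0.771933
e^{−rT} = 0.977109
e^{−qT} = 0.983646
N(d₁) = 0.266069,  N(d₂) = 0.220077
price = S·e^{−qT}·N(d₁) − K·e^{−rT}·N(d₂) = 36.292436 − 33.268719 = 3.023717
[TUV put K=19.43]
σ√T = 0.2456·√1.5036 = 0.301158
d₁ = (ln(S/K) + (r−q+σ²/2)T) / (σ√T) = (ln(23.53/19.43) + (0.0639−0.0087+0.2456²/2)·1.5036) / 0.301158 = (0.191458 + 0.128347) / 0.301158 = 1.061917
d₂ = d₁ − σ√T = 1.061917 − 0.301158 = 0.760758
e^{−rT} = 0.908391
e^{−qT} = 0.987004
N(−d₁) = 0.144137,  N(−d₂) = 0.223401
price = K·e^{−rT}·N(−d₂) − S·e^{−qT}·N(−d₁) = 3.943031 − 3.347462 = 0.595570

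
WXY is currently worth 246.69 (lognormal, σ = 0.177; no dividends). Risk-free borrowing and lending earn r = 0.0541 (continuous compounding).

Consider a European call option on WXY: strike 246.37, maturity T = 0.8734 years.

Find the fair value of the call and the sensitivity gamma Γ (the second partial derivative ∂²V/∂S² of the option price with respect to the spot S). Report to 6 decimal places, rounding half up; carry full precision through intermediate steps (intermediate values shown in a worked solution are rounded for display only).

price = 22.398088
Γ = 0.009108

σ√T = 0.177·√0.8734 = 0.165417
d₁ = (ln(S/K) + (r+σ²/2)T) / (σ√T) = (ln(246.69/246.37) + (0.0541+0.177²/2)·0.8734) / 0.165417 = (0.001298 + 0.060932) / 0.165417 = 0.376203
d₂ = d₁ − σ√T = 0.376203 − 0.165417 = 0.210786
e^{−rT} = 0.953848
N(d₁) = 0.646617,  N(d₂) = 0.583473
Call price V = S·N(d₁) − K·e^{−rT}·N(d₂) = 159.513949 − 137.115862 = 22.398088
φ(d₁) = (1/√(2π))·e^{−d₁²/2} = 0.371687
Γ = φ(d₁) / (S·σ·√T) = 0.009108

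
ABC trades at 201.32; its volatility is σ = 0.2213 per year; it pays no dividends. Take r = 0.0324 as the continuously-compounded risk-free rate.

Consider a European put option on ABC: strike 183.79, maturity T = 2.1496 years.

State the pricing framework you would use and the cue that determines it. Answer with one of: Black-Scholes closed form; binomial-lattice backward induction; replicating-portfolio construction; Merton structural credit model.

framework: Black-Scholes closed form

Key observation: the instrument is a plain European put (strike 183.79) on a lognormal asset; the exact continuous-time formula applies directly.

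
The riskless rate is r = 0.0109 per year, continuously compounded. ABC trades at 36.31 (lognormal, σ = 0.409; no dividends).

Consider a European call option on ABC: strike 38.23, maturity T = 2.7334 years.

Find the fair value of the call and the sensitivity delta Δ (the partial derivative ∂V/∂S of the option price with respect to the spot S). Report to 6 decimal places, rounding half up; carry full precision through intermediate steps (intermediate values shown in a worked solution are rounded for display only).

price = 9.323226
Δ = 0.620182

σ√T = 0.409·√2.7334 = 0.676200
d₁ = (ln(S/K) + (r+σ²/2)T) / (σ√T) = (ln(36.31/38.23) + (0.0109+0.409²/2)·2.7334) / 0.676200 = (-0.051527 + 0.258417) / 0.676200 = 0.305959
d₂ = d₁ − σ√T = 0.305959 − 0.676200 = -0.370240
e^{−rT} = 0.970645
N(d₁) = 0.620182,  N(d₂) = 0.355602
Call price V = S·N(d₁) − K·e^{−rT}·N(d₂) = 22.518817 − 13.195590 = 9.323226
Δ = N(d₁) = 0.620182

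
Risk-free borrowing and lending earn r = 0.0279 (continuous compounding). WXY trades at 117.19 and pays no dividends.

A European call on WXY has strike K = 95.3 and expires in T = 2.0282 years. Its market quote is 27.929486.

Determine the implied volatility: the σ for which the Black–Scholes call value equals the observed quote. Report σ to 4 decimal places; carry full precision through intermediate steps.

At σ = 0.1361 the Black–Scholes value reproduces the quote:
σ√T = 0.1361·√2.0282 = 0.193827
d₁ = (ln(S/K) + (r+σ²/2)T) / (σ√T) = (ln(117.19/95.3) + (0.0279+0.1361²/2)·2.0282) / 0.193827 = (0.206767 + 0.075371) / 0.193827 = 1.455620
d₂ = d₁ − σ√T = 1.455620 − 0.193827 = 1.261793
e^{−rT} = 0.944984
N(d₁) = 0.927251,  N(d₂) = 0.896488
V = S·N(d₁) − K·e^{−rT}·N(d₂) = 108.664558 − 80.735071 = 27.929486 (the quoted price), and the Black–Scholes price is strictly increasing in σ, so σ is unique

sigma = 0.1361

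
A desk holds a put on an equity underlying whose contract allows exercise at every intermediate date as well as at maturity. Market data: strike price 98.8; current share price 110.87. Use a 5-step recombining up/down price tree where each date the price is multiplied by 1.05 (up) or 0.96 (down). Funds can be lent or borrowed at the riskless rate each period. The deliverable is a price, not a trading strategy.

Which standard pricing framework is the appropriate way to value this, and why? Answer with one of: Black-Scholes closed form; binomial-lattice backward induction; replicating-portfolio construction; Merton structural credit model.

Key observation: the put (strike 98.8 on spot 110.87) is American-style on a 5-step discrete price model, so the early-exercise decision at every node requires stepwise backward valuation — a closed form cannot price the exercise right.

framework: binomial-lattice backward induction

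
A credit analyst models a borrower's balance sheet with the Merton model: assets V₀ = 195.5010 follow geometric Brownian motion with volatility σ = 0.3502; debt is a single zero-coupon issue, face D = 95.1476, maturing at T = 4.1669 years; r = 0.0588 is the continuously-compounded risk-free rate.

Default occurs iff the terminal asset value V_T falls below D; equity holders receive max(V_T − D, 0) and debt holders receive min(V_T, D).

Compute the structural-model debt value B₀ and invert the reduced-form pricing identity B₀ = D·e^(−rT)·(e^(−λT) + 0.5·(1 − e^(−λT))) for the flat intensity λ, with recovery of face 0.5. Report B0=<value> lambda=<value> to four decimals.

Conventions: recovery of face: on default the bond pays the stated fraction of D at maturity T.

Work the structural quantities from V₀ = 195.5010 against face 95.1476:
d₁ = [ln(V₀/D) + (r + σ²/2)T] / (σ√T)
   = [ln(195.5010/95.1476) + (0.0588 + 0.5·0.3502²)·4.1669] / (0.3502·√4.1669)
   = [0.720136 + 0.500528] / 0.714863 = 1.707550
d₂ = d₁ − σ√T = 1.707550 − 0.714863 = 0.992688
N(d₁) = 0.956140,  N(d₂) = 0.839569,  e^(−rT) = 0.782694
E₀ = V₀·N(d₁) − D·e^(−rT)·N(d₂)
   = 195.5010·0.956140 − 95.1476·0.782694·0.839569 = 124.402444
B₀ = V₀ − E₀ = 195.5010 − 124.402444 = 71.098556
e^(−λT) = (B₀·e^(rT)/D − 0.5)/(1 − 0.5) = (71.0986·1.277639/95.1476 − 0.5)/0.5 = 0.90941932
λ = −ln(0.90941932)/4.1669 = 0.022786

B0=71.0986 lambda=0.0228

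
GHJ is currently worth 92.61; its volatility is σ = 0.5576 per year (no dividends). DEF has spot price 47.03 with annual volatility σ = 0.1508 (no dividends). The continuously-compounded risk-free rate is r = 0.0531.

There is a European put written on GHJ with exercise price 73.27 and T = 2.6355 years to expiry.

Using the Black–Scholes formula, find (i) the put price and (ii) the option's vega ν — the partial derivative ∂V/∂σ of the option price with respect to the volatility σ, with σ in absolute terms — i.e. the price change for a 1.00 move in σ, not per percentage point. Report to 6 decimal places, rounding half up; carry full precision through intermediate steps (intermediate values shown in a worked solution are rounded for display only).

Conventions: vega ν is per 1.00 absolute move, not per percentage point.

σ√T = 0.5576·√2.6355 = 0.905220
d₁ = (ln(S/K) + (r+σ²/2)T) / (σ√T) = (ln(92.61/73.27) + (0.0531+0.5576²/2)·2.6355) / 0.905220 = (0.234246 + 0.549657) / 0.905220 = 0.865980
d₂ = d₁ − σ√T = 0.865980 − 0.905220 = -0.039240
e^{−rT} = 0.869406
N(−d₁) = 0.193251,  N(−d₂) = 0.515651
Put price V = K·e^{−rT}·N(−d₂) − S·N(−d₁) = 32.847649 − 17.896931 = 14.950718
φ(d₁) = (1/√(2π))·e^{−d₁²/2} = 0.274199
ν = S·φ(d₁)·√T = 41.224561

price = 14.950718
ν = 41.224561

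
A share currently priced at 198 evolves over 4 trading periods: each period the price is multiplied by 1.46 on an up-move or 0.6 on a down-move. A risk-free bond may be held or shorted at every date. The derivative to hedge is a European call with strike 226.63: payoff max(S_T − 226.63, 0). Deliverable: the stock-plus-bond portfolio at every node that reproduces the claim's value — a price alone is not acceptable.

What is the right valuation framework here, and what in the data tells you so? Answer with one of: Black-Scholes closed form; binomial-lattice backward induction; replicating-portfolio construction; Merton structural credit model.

Key observation: what is demanded is not a single number but the (Δ, B) position at each node of the 1.46/0.6 tree starting at 198; constructing those positions is the replicating-portfolio method.

framework: replicating-portfolio construction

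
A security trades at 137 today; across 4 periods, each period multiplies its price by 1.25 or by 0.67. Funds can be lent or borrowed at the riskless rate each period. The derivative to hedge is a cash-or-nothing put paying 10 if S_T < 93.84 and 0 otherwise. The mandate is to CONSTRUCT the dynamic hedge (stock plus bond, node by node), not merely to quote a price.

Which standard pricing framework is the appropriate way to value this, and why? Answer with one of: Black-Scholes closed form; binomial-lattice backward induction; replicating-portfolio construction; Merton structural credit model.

Key observation: the deliverable is the dynamic trading strategy on the 4-step tree (spot 137, moves 1.25 and 0.67), so the valuation must go through the node-by-node replicating-portfolio solve.

framework: replicating-portfolio construction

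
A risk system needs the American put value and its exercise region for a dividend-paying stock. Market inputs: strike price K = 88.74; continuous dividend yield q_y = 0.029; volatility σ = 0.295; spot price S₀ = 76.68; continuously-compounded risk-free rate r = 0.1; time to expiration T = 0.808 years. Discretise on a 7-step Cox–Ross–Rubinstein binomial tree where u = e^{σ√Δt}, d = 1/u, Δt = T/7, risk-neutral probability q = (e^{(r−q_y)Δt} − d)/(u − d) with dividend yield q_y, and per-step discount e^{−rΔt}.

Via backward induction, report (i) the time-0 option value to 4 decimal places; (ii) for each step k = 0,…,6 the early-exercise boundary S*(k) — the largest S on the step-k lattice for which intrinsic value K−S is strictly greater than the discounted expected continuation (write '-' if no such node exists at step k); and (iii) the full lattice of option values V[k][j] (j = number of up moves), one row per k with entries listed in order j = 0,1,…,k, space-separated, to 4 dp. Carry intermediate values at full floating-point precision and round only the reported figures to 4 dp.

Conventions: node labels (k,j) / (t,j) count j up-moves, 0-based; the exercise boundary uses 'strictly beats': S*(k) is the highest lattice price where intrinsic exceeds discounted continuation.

Δt=0.11543, u=1.10542, d=0.90463, q=0.51595, disc=e^(-rΔt)=0.98852
k=7 terminal: V=max(K-S,0) → 50.7219 42.2837 31.9725 19.3727 3.9764 0.0000 0.0000 0.0000
k=6: j=0 S=42.0260 intr=46.7140 cont=45.8361 V=46.7140[EX]; j=1 S=51.3538 intr=37.3862 cont=36.5394 V=37.3862[EX]; j=2 S=62.7520 intr=25.9880 cont=25.1793 V=25.9880[EX]; j=3 S=76.6800 intr=12.0600 cont=11.2978 V=12.0600[EX]; j=4 S=93.6994 intr=0.0000 cont=1.9027 V=1.9027[hold]; j=5 S=114.4964 intr=0.0000 cont=0.0000 V=0.0000[hold]; j=6 S=139.9093 intr=0.0000 cont=0.0000 V=0.0000[hold]  S*(6)=76.6800
k=5: j=0 S=46.4563 intr=42.2837 cont=41.4205 V=42.2837[EX]; j=1 S=56.7675 intr=31.9725 cont=31.1438 V=31.9725[EX]; j=2 S=69.3673 intr=19.3727 cont=18.5861 V=19.3727[EX]; j=3 S=84.7636 intr=3.9764 cont=6.7411 V=6.7411[hold]; j=4 S=103.5773 intr=0.0000 cont=0.9104 V=0.9104[hold]; j=5 S=126.5666 intr=0.0000 cont=0.0000 V=0.0000[hold]  S*(5)=69.3673
k=4: j=0 S=51.3538 intr=37.3862 cont=36.5394 V=37.3862[EX]; j=1 S=62.7520 intr=25.9880 cont=25.1793 V=25.9880[EX]; j=2 S=76.6800 intr=12.0600 cont=12.7079 V=12.7079[hold]; j=3 S=93.6994 intr=0.0000 cont=3.6899 V=3.6899[hold]; j=4 S=114.4964 intr=0.0000 cont=0.4356 V=0.4356[hold]  S*(4)=62.7520
k=3: j=0 S=56.7675 intr=31.9725 cont=31.1438 V=31.9725[EX]; j=1 S=69.3673 intr=19.3727 cont=18.9166 V=19.3727[EX]; j=2 S=84.7636 intr=3.9764 cont=7.9626 V=7.9626[hold]; j=3 S=103.5773 intr=0.0000 cont=1.9878 V=1.9878[hold]  S*(3)=69.3673
k=2: j=0 S=62.7520 intr=25.9880 cont=25.1793 V=25.9880[EX]; j=1 S=76.6800 intr=12.0600 cont=13.3309 V=13.3309[hold]; j=2 S=93.6994 intr=0.0000 cont=4.8239 V=4.8239[hold]  S*(2)=62.7520
k=1: j=0 S=69.3673 intr=19.3727 cont=19.2343 V=19.3727[EX]; j=1 S=84.7636 intr=3.9764 cont=8.8391 V=8.8391[hold]  S*(1)=69.3673
k=0: j=0 S=76.6800 intr=12.0600 cont=13.7780 V=13.7780[hold]  S*(0)=-

price = 13.7780
boundary = - 69.3673 62.7520 69.3673 62.7520 69.3673 76.6800
tree:
13.7780
19.3727 8.8391
25.9880 13.3309 4.8239
31.9725 19.3727 7.9626 1.9878
37.3862 25.9880 12.7079 3.6899 0.4356
42.2837 31.9725 19.3727 6.7411 0.9104 0.0000
46.7140 37.3862 25.9880 12.0600 1.9027 0.0000 0.0000
50.7219 42.2837 31.9725 19.3727 3.9764 0.0000 0.0000 0.0000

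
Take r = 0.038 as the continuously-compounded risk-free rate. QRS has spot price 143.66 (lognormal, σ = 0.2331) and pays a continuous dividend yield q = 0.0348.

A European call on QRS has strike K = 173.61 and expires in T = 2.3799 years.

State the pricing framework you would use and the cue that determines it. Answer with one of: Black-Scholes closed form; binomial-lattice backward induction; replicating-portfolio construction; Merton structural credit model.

Key observation: with QRS following a GBM at constant σ and r, the European call struck at 173.61 prices in closed form — nothing here needs a stepwise model or a balance sheet.

framework: Black-Scholes closed form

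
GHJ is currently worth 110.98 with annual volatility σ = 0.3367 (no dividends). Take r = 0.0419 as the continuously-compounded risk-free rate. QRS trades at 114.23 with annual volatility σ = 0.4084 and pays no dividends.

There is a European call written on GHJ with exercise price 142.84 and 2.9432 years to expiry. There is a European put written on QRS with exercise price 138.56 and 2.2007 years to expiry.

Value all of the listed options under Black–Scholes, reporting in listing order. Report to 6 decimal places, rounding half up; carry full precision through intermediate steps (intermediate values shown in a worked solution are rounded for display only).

[GHJ call K=142.84]
σ√T = 0.3367·√2.9432 = 0.577634
d₁ = (ln(S/K) + (r+σ²/2)T) / (σ√T) = (ln(110.98/142.84) + (0.0419+0.3367²/2)·2.9432) / 0.577634 = (-0.252375 + 0.290151) / 0.577634 = 0.065397
d₂ = d₁ − σ√T = 0.065397 − 0.577634 = -0.512237
e^{−rT} = 0.883981
N(d₁) = 0.526071,  N(d₂) = 0.304243
price = S·N(d₁) − K·e^{−rT}·N(d₂) = 58.383374 − 38.416035 = 19.967339
[QRS put K=138.56]
σ√T = 0.4084·√2.2007 = 0.605851
d₁ = (ln(S/K) + (r+σ²/2)T) / (σ√T) = (ln(114.23/138.56) + (0.0419+0.4084²/2)·2.2007) / 0.605851 = (-0.193089 + 0.275737) / 0.605851 = 0.136416
d₂ = d₁ − σ√T = 0.136416 − 0.605851 = -0.469435
e^{−rT} = 0.911914
N(−d₁) = 0.445746,  N(−d₂) = 0.680621
price = K·e^{−rT}·N(−d₂) − S·N(−d₁) = 85.999729 − 50.917589 = 35.082140

price(GHJ call K=142.84) = 19.967339
price(QRS put K=138.56) = 35.082140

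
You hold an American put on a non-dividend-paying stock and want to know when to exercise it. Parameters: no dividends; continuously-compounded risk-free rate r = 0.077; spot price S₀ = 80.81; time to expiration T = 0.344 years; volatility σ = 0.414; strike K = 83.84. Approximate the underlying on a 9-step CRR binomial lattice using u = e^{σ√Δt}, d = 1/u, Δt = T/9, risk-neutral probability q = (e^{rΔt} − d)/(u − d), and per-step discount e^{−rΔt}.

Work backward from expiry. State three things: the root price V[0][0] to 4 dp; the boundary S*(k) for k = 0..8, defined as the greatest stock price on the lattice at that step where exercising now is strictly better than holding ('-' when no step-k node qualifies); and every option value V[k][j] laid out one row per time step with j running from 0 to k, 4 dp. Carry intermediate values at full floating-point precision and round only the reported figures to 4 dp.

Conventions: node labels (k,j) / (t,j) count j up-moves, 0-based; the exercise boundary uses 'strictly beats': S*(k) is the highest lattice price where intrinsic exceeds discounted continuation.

price = 8.6331
boundary = - - - 63.3886 58.4601 63.3886 58.4601 63.3886 68.7325
tree:
8.6331
11.8740 5.4167
15.8444 7.9414 2.9035
20.4514 11.2935 4.6089 1.2013
25.3799 15.5045 7.1150 2.1096 0.2927
29.9252 20.4514 10.6089 3.6346 0.5847 0.0000
34.1171 25.3799 15.1410 6.1025 1.1680 0.0000 0.0000
37.9830 29.9252 20.4514 9.8767 2.3335 0.0000 0.0000 0.0000
41.5484 34.1171 25.3799 15.1075 4.6617 0.0000 0.0000 0.0000 0.0000
44.8366 37.9830 29.9252 20.4514 9.3130 0.0000 0.0000 0.0000 0.0000 0.0000

params: Δt=0.03822 u=1.08430 d=0.92225 q=0.49796 e^(-rΔt)=0.99706
t_9 payoffs: 44.8366 37.9830 29.9252 20.4514 9.3130 0.0000 0.0000 0.0000 0.0000 0.0000
t_8: node(8,0) S=42.2916 payoff=41.5484 vs cont=41.3020 → 41.5484 [stop]  node(8,1) S=49.7229 payoff=34.1171 vs cont=33.8707 → 34.1171 [stop]  node(8,2) S=58.4601 payoff=25.3799 vs cont=25.1335 → 25.3799 [stop]  node(8,3) S=68.7325 payoff=15.1075 vs cont=14.8611 → 15.1075 [stop]  node(8,4) S=80.8100 payoff=3.0300 vs cont=4.6617 → 4.6617 [wait]  node(8,5) S=95.0097 payoff=0.0000 vs cont=0.0000 → 0.0000 [wait]  node(8,6) S=111.7045 payoff=0.0000 vs cont=0.0000 → 0.0000 [wait]  node(8,7) S=131.3329 payoff=0.0000 vs cont=0.0000 → 0.0000 [wait]  node(8,8) S=154.4103 payoff=0.0000 vs cont=0.0000 → 0.0000 [wait]  ⇒ S*(8)=68.7325
t_7: node(7,0) S=45.8570 payoff=37.9830 vs cont=37.7366 → 37.9830 [stop]  node(7,1) S=53.9148 payoff=29.9252 vs cont=29.6788 → 29.9252 [stop]  node(7,2) S=63.3886 payoff=20.4514 vs cont=20.2050 → 20.4514 [stop]  node(7,3) S=74.5270 payoff=9.3130 vs cont=9.8767 → 9.8767 [wait]  node(7,4) S=87.6227 payoff=0.0000 vs cont=2.3335 → 2.3335 [wait]  node(7,5) S=103.0195 payoff=0.0000 vs cont=0.0000 → 0.0000 [wait]  node(7,6) S=121.1217 payoff=0.0000 vs cont=0.0000 → 0.0000 [wait]  node(7,7) S=142.4049 payoff=0.0000 vs cont=0.0000 → 0.0000 [wait]  ⇒ S*(7)=63.3886
t_6: node(6,0) S=49.7229 payoff=34.1171 vs cont=33.8707 → 34.1171 [stop]  node(6,1) S=58.4601 payoff=25.3799 vs cont=25.1335 → 25.3799 [stop]  node(6,2) S=68.7325 payoff=15.1075 vs cont=15.1410 → 15.1410 [wait]  node(6,3) S=80.8100 payoff=3.0300 vs cont=6.1025 → 6.1025 [wait]  node(6,4) S=95.0097 payoff=0.0000 vs cont=1.1680 → 1.1680 [wait]  node(6,5) S=111.7045 payoff=0.0000 vs cont=0.0000 → 0.0000 [wait]  node(6,6) S=131.3329 payoff=0.0000 vs cont=0.0000 → 0.0000 [wait]  ⇒ S*(6)=58.4601
t_5: node(5,0) S=53.9148 payoff=29.9252 vs cont=29.6788 → 29.9252 [stop]  node(5,1) S=63.3886 payoff=20.4514 vs cont=20.2217 → 20.4514 [stop]  node(5,2) S=74.5270 payoff=9.3130 vs cont=10.6089 → 10.6089 [wait]  node(5,3) S=87.6227 payoff=0.0000 vs cont=3.6346 → 3.6346 [wait]  node(5,4) S=103.0195 payoff=0.0000 vs cont=0.5847 → 0.5847 [wait]  node(5,5) S=121.1217 payoff=0.0000 vs cont=0.0000 → 0.0000 [wait]  ⇒ S*(5)=63.3886
t_4: node(4,0) S=58.4601 payoff=25.3799 vs cont=25.1335 → 25.3799 [stop]  node(4,1) S=68.7325 payoff=15.1075 vs cont=15.5045 → 15.5045 [wait]  node(4,2) S=80.8100 payoff=3.0300 vs cont=7.1150 → 7.1150 [wait]  node(4,3) S=95.0097 payoff=0.0000 vs cont=2.1096 → 2.1096 [wait]  node(4,4) S=111.7045 payoff=0.0000 vs cont=0.2927 → 0.2927 [wait]  ⇒ S*(4)=58.4601
t_3: node(3,0) S=63.3886 payoff=20.4514 vs cont=20.4022 → 20.4514 [stop]  node(3,1) S=74.5270 payoff=9.3130 vs cont=11.2935 → 11.2935 [wait]  node(3,2) S=87.6227 payoff=0.0000 vs cont=4.6089 → 4.6089 [wait]  node(3,3) S=103.0195 payoff=0.0000 vs cont=1.2013 → 1.2013 [wait]  ⇒ S*(3)=63.3886
t_2: node(2,0) S=68.7325 payoff=15.1075 vs cont=15.8444 → 15.8444 [wait]  node(2,1) S=80.8100 payoff=3.0300 vs cont=7.9414 → 7.9414 [wait]  node(2,2) S=95.0097 payoff=0.0000 vs cont=2.9035 → 2.9035 [wait]  ⇒ S*(2)=-
t_1: node(1,0) S=74.5270 payoff=9.3130 vs cont=11.8740 → 11.8740 [wait]  node(1,1) S=87.6227 payoff=0.0000 vs cont=5.4167 → 5.4167 [wait]  ⇒ S*(1)=-
t_0: node(0,0) S=80.8100 payoff=3.0300 vs cont=8.6331 → 8.6331 [wait]  ⇒ S*(0)=-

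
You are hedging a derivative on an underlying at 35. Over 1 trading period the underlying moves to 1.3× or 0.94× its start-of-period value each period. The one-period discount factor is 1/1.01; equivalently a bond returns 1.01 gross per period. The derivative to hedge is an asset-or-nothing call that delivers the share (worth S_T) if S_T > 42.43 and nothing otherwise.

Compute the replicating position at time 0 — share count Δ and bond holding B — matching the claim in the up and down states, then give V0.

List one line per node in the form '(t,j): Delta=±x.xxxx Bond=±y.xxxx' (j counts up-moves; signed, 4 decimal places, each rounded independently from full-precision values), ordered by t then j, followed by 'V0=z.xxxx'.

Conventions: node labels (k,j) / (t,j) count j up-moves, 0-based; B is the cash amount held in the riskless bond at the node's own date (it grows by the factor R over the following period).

(0,0): Delta=3.6111 Bond=-117.6293
V0=8.7596

Under the risk-neutral measure, an up-move has probability p* = (R−d)/(u−d) = 0.1944 and values discount at R = 1.01.
At maturity the claim pays: V(1,0)=0.0000, V(1,1)=45.5000
  t=0,j=0: stock 35.0000 → up 45.5000 (V=45.5000), down 32.9000 (V=0.0000). Price 8.7596; hedge Δ=3.6111, bond B=-117.6293.
As a check, the time-0 holding Δ(0,0)·S0 + B(0,0) comes to 8.7596 — exactly V0.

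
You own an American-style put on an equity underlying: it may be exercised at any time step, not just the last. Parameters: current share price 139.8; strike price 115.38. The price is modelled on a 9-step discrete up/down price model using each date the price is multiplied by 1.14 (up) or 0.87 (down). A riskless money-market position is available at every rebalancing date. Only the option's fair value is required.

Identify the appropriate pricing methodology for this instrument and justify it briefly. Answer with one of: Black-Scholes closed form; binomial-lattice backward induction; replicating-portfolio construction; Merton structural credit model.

framework: binomial-lattice backward induction

Key observation: early exercise of the strike-115.38 put must be checked at each of the 9 dates (spot 139.8), which forces a node-by-node comparison of intrinsic and continuation value backward from expiry.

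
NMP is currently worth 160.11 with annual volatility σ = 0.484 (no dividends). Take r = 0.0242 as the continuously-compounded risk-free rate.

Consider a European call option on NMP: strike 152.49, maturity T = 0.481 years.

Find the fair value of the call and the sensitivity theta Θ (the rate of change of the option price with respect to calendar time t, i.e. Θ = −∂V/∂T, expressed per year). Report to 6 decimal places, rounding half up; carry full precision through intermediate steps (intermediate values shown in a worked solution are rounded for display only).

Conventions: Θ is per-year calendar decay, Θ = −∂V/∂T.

price = 25.738973
Θ = -22.821473

σ√T = 0.484·√0.481 = 0.335674
d₁ = (ln(S/K) + (r+σ²/2)T) / (σ√T) = (ln(160.11/152.49) + (0.0242+0.484²/2)·0.481) / 0.335674 = (0.048762 + 0.067979) / 0.335674 = 0.347780
d₂ = d₁ − σ√T = 0.347780 − 0.335674 = 0.012106
e^{−rT} = 0.988427
N(d₁) = 0.635997,  N(d₂) = 0.504830
Call price V = S·N(d₁) − K·e^{−rT}·N(d₂) = 101.829539 − 76.090566 = 25.738973
φ(d₁) = (1/√(2π))·e^{−d₁²/2} = 0.375531
Θ = −S·φ(d₁)·σ/(2√T) − r·K·e^{−rT}·N(d₂) = −20.980081 − 1.841392 = -22.821473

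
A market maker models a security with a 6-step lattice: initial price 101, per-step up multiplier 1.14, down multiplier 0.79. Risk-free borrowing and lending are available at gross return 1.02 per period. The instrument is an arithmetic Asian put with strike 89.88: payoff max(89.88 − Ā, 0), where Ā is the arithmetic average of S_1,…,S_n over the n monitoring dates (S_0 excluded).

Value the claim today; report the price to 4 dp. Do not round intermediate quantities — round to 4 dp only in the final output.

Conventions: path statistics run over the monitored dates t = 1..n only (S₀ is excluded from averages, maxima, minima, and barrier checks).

price = 3.8080

With p* = (R−d)/(u−d) = 0.6571, sum probability × payoff across the paths and divide by R^6.
Enumerate all 2^6 = 64 price paths (U = up ×1.14, D = down ×0.79); each path with k up-moves has probability p*^k·(1−p*)^(6−k).
DDDDDD: Ā=47.9318, payoff=41.9482, prob=0.001624
UDDDDD: Ā=69.1674, payoff=20.7126, prob=0.003113
DUDDDD: Ā=63.2757, payoff=26.6043, prob=0.003113
UUDDDD: Ā=91.3093, payoff=0.0000, prob=0.005967
DDUDDD: Ā=58.6213, payoff=31.2587, prob=0.003113
UDUDDD: Ā=84.5928, payoff=5.2872, prob=0.005967
DUUDDD: Ā=78.7011, payoff=11.1789, prob=0.005967
UUUDDD: Ā=113.5687, payoff=0.0000, prob=0.011437
DDDUDD: Ā=54.9443, payoff=34.9357, prob=0.003113
UDDUDD: Ā=79.2867, payoff=10.5933, prob=0.005967
DUDUDD: Ā=73.3951, payoff=16.4849, prob=0.005967
UUDUDD: Ā=105.9119, payoff=0.0000, prob=0.011437
DDUUDD: Ā=68.7407, payoff=21.1393, prob=0.005967
UDUUDD: Ā=99.1954, payoff=0.0000, prob=0.011437
DUUUDD: Ā=93.3037, payoff=0.0000, prob=0.011437
UUUUDD: Ā=134.6408, payoff=0.0000, prob=0.021921
DDDDUD: Ā=52.0395, payoff=37.8405, prob=0.003113
UDDDUD: Ā=75.0950, payoff=14.7850, prob=0.005967
DUDDUD: Ā=69.2033, payoff=20.6767, prob=0.005967
UUDDUD: Ā=99.8630, payoff=0.0000, prob=0.011437
DDUDUD: Ā=64.5489, payoff=25.3311, prob=0.005967
UDUDUD: Ā=93.1465, payoff=0.0000, prob=0.011437
DUUDUD: Ā=87.2548, payoff=2.6252, prob=0.011437
UUUDUD: Ā=125.9120, payoff=0.0000, prob=0.021921
DDDUUD: Ā=60.8719, payoff=29.0081, prob=0.005967
UDDUUD: Ā=87.8405, payoff=2.0395, prob=0.011437
DUDUUD: Ā=81.9488, payoff=7.9312, prob=0.011437
UUDUUD: Ā=118.2552, payoff=0.0000, prob=0.021921
DDUUUD: Ā=77.2944, payoff=12.5856, prob=0.011437
UDUUUD: Ā=111.5387, payoff=0.0000, prob=0.021921
DUUUUD: Ā=105.6470, payoff=0.0000, prob=0.021921
UUUUUD: Ā=152.4527, payoff=0.0000, prob=0.042016
DDDDDU: Ā=49.7447, payoff=40.1353, prob=0.003113
UDDDDU: Ā=71.7835, payoff=18.0965, prob=0.005967
DUDDDU: Ā=65.8918, payoff=23.9882, prob=0.005967
UUDDDU: Ā=95.0844, payoff=0.0000, prob=0.011437
DDUDDU: Ā=61.2374, payoff=28.6426, prob=0.005967
UDUDDU: Ā=88.3679, payoff=1.5121, prob=0.011437
DUUDDU: Ā=82.4762, payoff=7.4038, prob=0.011437
UUUDDU: Ā=119.0163, payoff=0.0000, prob=0.021921
DDDUDU: Ā=57.5604, payoff=32.3196, prob=0.005967
UDDUDU: Ā=83.0618, payoff=6.8182, prob=0.011437
DUDUDU: Ā=77.1702, payoff=12.7098, prob=0.011437
UUDUDU: Ā=111.3595, payoff=0.0000, prob=0.021921
DDUUDU: Ā=72.5158, payoff=17.3642, prob=0.011437
UDUUDU: Ā=104.6430, payoff=0.0000, prob=0.021921
DUUUDU: Ā=98.7513, payoff=0.0000, prob=0.021921
UUUUDU: Ā=142.5019, payoff=0.0000, prob=0.042016
DDDDUU: Ā=54.6556, payoff=35.2244, prob=0.005967
UDDDUU: Ā=78.8701, payoff=11.0099, prob=0.011437
DUDDUU: Ā=72.9784, payoff=16.9016, prob=0.011437
UUDDUU: Ā=105.3106, payoff=0.0000, prob=0.021921
DDUDUU: Ā=68.3240, payoff=21.5560, prob=0.011437
UDUDUU: Ā=98.5941, payoff=0.0000, prob=0.021921
DUUDUU: Ā=92.7024, payoff=0.0000, prob=0.021921
UUUDUU: Ā=133.7732, payoff=0.0000, prob=0.042016
DDDUUU: Ā=64.6470, payoff=25.2330, prob=0.011437
UDDUUU: Ā=93.2881, payoff=0.0000, prob=0.021921
DUDUUU: Ā=87.3964, payoff=2.4836, prob=0.021921
UUDUUU: Ā=126.1163, payoff=0.0000, prob=0.042016
DDUUUU: Ā=82.7420, payoff=7.1380, prob=0.021921
UDUUUU: Ā=119.3998, payoff=0.0000, prob=0.042016
DUUUUU: Ā=113.5082, payoff=0.0000, prob=0.042016
UUUUUU: Ā=163.7966, payoff=0.0000, prob=0.080530
Price = Σ prob·payoff / R^6 = 4.288445 / 1.126162 = 3.8080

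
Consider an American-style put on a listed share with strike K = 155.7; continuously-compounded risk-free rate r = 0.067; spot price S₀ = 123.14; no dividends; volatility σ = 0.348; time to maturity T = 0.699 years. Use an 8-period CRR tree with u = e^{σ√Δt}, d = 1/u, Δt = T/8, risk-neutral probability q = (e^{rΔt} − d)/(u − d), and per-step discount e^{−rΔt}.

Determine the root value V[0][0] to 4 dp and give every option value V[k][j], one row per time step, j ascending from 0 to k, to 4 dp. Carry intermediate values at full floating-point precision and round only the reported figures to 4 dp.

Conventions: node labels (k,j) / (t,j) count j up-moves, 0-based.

Δt=0.08737  u=1.10834  d=0.90225  q=0.50279  discount=0.99416
step 8 (expiry): payoffs max(K−S,0) = 101.6239 89.2716 74.0977 55.4578 32.5600 4.4318 0.0000 0.0000 0.0000
k=7: (k=7,j=0): S=59.9349, K−S=95.7651, hold=94.8563 ⇒ V=95.7651 exercise | (k=7,j=1): S=73.6254, K−S=82.0746, hold=81.1657 ⇒ V=82.0746 exercise | (k=7,j=2): S=90.4433, K−S=65.2567, hold=64.3479 ⇒ V=65.2567 exercise | (k=7,j=3): S=111.1028, K−S=44.5972, hold=43.6884 ⇒ V=44.5972 exercise | (k=7,j=4): S=136.4814, K−S=19.2186, hold=18.3098 ⇒ V=19.2186 exercise | (k=7,j=5): S=167.6571, K−S=0.0000, hold=2.1907 ⇒ V=2.1907 continue | (k=7,j=6): S=205.9541, K−S=0.0000, hold=0.0000 ⇒ V=0.0000 continue | (k=7,j=7): S=252.9990, K−S=0.0000, hold=0.0000 ⇒ V=0.0000 continue
k=6: (k=6,j=0): S=66.4284, K−S=89.2716, hold=88.3628 ⇒ V=89.2716 exercise | (k=6,j=1): S=81.6023, K−S=74.0977, hold=73.1889 ⇒ V=74.0977 exercise | (k=6,j=2): S=100.2422, K−S=55.4578, hold=54.5490 ⇒ V=55.4578 exercise | (k=6,j=3): S=123.1400, K−S=32.5600, hold=31.6512 ⇒ V=32.5600 exercise | (k=6,j=4): S=151.2682, K−S=4.4318, hold=10.5949 ⇒ V=10.5949 continue | (k=6,j=5): S=185.8216, K−S=0.0000, hold=1.0828 ⇒ V=1.0828 continue | (k=6,j=6): S=228.2678, K−S=0.0000, hold=0.0000 ⇒ V=0.0000 continue
k=5: (k=5,j=0): S=73.6254, K−S=82.0746, hold=81.1657 ⇒ V=82.0746 exercise | (k=5,j=1): S=90.4433, K−S=65.2567, hold=64.3479 ⇒ V=65.2567 exercise | (k=5,j=2): S=111.1028, K−S=44.5972, hold=43.6884 ⇒ V=44.5972 exercise | (k=5,j=3): S=136.4814, K−S=19.2186, hold=21.3905 ⇒ V=21.3905 continue | (k=5,j=4): S=167.6571, K−S=0.0000, hold=5.7783 ⇒ V=5.7783 continue | (k=5,j=5): S=205.9541, K−S=0.0000, hold=0.5353 ⇒ V=0.5353 continue
k=4: (k=4,j=0): S=81.6023, K−S=74.0977, hold=73.1889 ⇒ V=74.0977 exercise | (k=4,j=1): S=100.2422, K−S=55.4578, hold=54.5490 ⇒ V=55.4578 exercise | (k=4,j=2): S=123.1400, K−S=32.5600, hold=32.7368 ⇒ V=32.7368 continue | (k=4,j=3): S=151.2682, K−S=4.4318, hold=13.4617 ⇒ V=13.4617 continue | (k=4,j=4): S=185.8216, K−S=0.0000, hold=3.1238 ⇒ V=3.1238 continue
k=3: (k=3,j=0): S=90.4433, K−S=65.2567, hold=64.3479 ⇒ V=65.2567 exercise | (k=3,j=1): S=111.1028, K−S=44.5972, hold=43.7768 ⇒ V=44.5972 exercise | (k=3,j=2): S=136.4814, K−S=19.2186, hold=22.9109 ⇒ V=22.9109 continue | (k=3,j=3): S=167.6571, K−S=0.0000, hold=8.2157 ⇒ V=8.2157 continue
k=2: (k=2,j=0): S=100.2422, K−S=55.4578, hold=54.5490 ⇒ V=55.4578 exercise | (k=2,j=1): S=123.1400, K−S=32.5600, hold=33.4968 ⇒ V=33.4968 continue | (k=2,j=2): S=151.2682, K−S=4.4318, hold=15.4316 ⇒ V=15.4316 continue
k=1: (k=1,j=0): S=111.1028, K−S=44.5972, hold=44.1567 ⇒ V=44.5972 exercise | (k=1,j=1): S=136.4814, K−S=19.2186, hold=24.2712 ⇒ V=24.2712 continue
k=0: (k=0,j=0): S=123.1400, K−S=32.5600, hold=34.1768 ⇒ V=34.1768 continue

price = 34.1768
tree:
34.1768
44.5972 24.2712
55.4578 33.4968 15.4316
65.2567 44.5972 22.9109 8.2157
74.0977 55.4578 32.7368 13.4617 3.1238
82.0746 65.2567 44.5972 21.3905 5.7783 0.5353
89.2716 74.0977 55.4578 32.5600 10.5949 1.0828 0.0000
95.7651 82.0746 65.2567 44.5972 19.2186 2.1907 0.0000 0.0000
101.6239 89.2716 74.0977 55.4578 32.5600 4.4318 0.0000 0.0000 0.0000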